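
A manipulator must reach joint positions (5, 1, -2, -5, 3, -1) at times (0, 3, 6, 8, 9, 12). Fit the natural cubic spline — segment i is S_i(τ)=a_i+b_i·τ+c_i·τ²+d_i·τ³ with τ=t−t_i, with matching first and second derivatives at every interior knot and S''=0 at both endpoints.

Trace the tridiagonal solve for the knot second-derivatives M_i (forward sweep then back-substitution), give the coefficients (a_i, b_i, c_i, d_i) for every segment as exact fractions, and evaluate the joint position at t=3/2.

  seg 0: a=5 b=-5753/3222 c=0 d=1457/28998
  seg 1: a=1 b=-691/1611 c=1457/3222 d=-6211/28998
  seg 2: a=-2 b=-11273/3222 c=-2377/1611 d=443/358
  seg 3: a=-5 b=17555/3222 c=9584/1611 d=-3649/1074
  seg 4: a=3 b=11525/1611 c=-13673/3222 d=13673/28998
S(3/2) = 7135/2864

Δ: Δ0=-4/3, Δ1=-1, Δ2=-3/2, Δ3=8, Δ4=-4/3
row 1: diag=12, rhs=2; c'=1/4, d'=1/6
row 2: denom=10−3·1/4=37/4; d'=(-3−3·1/6)/(37/4)=-14/37
row 3: denom=6−2·8/37=206/37; d'=(57−2·-14/37)/(206/37)=2137/206
row 4: denom=8−1·37/206=1611/206; d'=(-56−1·2137/206)/(1611/206)=-13673/1611
back: M4=-13673/1611
back: M3=2137/206−37/206·-13673/1611=19168/1611
back: M2=-14/37−8/37·19168/1611=-4754/1611
back: M1=1/6−1/4·-4754/1611=1457/1611
M: M0=0, M1=1457/1611, M2=-4754/1611, M3=19168/1611, M4=-13673/1611, M5=0
seg 0: a=5, c=M0/2=0, d=(M1−M0)/(6·3)=1457/28998, b=Δ0−h0·(2M0+M1)/6=-5753/3222
seg 1: a=1, c=M1/2=1457/3222, d=(M2−M1)/(6·3)=-6211/28998, b=Δ1−h1·(2M1+M2)/6=-691/1611
seg 2: a=-2, c=M2/2=-2377/1611, d=(M3−M2)/(6·2)=443/358, b=Δ2−h2·(2M2+M3)/6=-11273/3222
seg 3: a=-5, c=M3/2=9584/1611, d=(M4−M3)/(6·1)=-3649/1074, b=Δ3−h3·(2M3+M4)/6=17555/3222
seg 4: a=3, c=M4/2=-13673/3222, d=(M5−M4)/(6·3)=13673/28998, b=Δ4−h4·(2M4+M5)/6=11525/1611
t_q=3/2 → seg 0, τ=3/2; S=5+-5753/3222·τ+0·τ²+1457/28998·τ³=7135/2864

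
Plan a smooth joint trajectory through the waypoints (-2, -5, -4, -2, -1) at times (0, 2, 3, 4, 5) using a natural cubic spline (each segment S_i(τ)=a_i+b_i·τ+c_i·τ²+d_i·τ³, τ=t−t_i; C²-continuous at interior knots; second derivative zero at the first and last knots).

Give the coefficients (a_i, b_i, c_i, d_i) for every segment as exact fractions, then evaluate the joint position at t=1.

  seg 0: a=-2 b=-97/43 c=0 d=65/344
  seg 1: a=-5 b=1/86 c=195/172 d=-25/172
  seg 2: a=-4 b=317/172 c=30/43 d=-93/172
  seg 3: a=-2 b=139/86 c=-159/172 d=53/172
S(1) = -1399/344

Δ: Δ0=-3/2, Δ1=1, Δ2=2, Δ3=1
row 1: diag=6, rhs=15; c'=1/6, d'=5/2
row 2: denom=4−1·1/6=23/6; d'=(6−1·5/2)/(23/6)=21/23
row 3: denom=4−1·6/23=86/23; d'=(-6−1·21/23)/(86/23)=-159/86
back: M3=-159/86
back: M2=21/23−6/23·-159/86=60/43
back: M1=5/2−1/6·60/43=195/86
M: M0=0, M1=195/86, M2=60/43, M3=-159/86, M4=0
seg 0: a=-2, c=M0/2=0, d=(M1−M0)/(6·2)=65/344, b=Δ0−h0·(2M0+M1)/6=-97/43
seg 1: a=-5, c=M1/2=195/172, d=(M2−M1)/(6·1)=-25/172, b=Δ1−h1·(2M1+M2)/6=1/86
seg 2: a=-4, c=M2/2=30/43, d=(M3−M2)/(6·1)=-93/172, b=Δ2−h2·(2M2+M3)/6=317/172
seg 3: a=-2, c=M3/2=-159/172, d=(M4−M3)/(6·1)=53/172, b=Δ3−h3·(2M3+M4)/6=139/86
t_q=1 → seg 0, τ=1; S=-2+-97/43·τ+0·τ²+65/344·τ³=-1399/344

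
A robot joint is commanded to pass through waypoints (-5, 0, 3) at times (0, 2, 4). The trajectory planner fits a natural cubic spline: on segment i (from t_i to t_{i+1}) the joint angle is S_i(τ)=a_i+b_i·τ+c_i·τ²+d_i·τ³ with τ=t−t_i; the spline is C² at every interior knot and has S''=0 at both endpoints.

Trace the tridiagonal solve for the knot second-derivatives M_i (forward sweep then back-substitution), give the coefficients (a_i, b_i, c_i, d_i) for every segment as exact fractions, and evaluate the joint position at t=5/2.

  seg 0: a=-5 b=11/4 c=0 d=-1/16
  seg 1: a=0 b=2 c=-3/8 d=1/16
S(5/2) = 117/128

Δ: Δ0=5/2, Δ1=3/2
row 1: diag=8, rhs=-6; c'=1/4, d'=-3/4
back: M1=-3/4
M: M0=0, M1=-3/4, M2=0
seg 0: a=-5, c=M0/2=0, d=(M1−M0)/(6·2)=-1/16, b=Δ0−h0·(2M0+M1)/6=11/4
seg 1: a=0, c=M1/2=-3/8, d=(M2−M1)/(6·2)=1/16, b=Δ1−h1·(2M1+M2)/6=2
t_q=5/2 → seg 1, τ=1/2; S=0+2·τ+-3/8·τ²+1/16·τ³=117/128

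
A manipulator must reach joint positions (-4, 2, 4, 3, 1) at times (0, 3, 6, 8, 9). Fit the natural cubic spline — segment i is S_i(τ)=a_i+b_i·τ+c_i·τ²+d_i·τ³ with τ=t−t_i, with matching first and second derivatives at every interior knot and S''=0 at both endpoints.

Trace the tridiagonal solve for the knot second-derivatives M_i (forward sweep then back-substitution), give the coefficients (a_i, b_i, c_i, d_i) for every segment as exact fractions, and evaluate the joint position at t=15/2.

Δ: Δ0=2, Δ1=2/3, Δ2=-1/2, Δ3=-2
row 1: diag=12, rhs=-8; c'=1/4, d'=-2/3
row 2: denom=10−3·1/4=37/4; d'=(-7−3·-2/3)/(37/4)=-20/37
row 3: denom=6−2·8/37=206/37; d'=(-9−2·-20/37)/(206/37)=-293/206
back: M3=-293/206
back: M2=-20/37−8/37·-293/206=-24/103
back: M1=-2/3−1/4·-24/103=-188/309
M: M0=0, M1=-188/309, M2=-24/103, M3=-293/206, M4=0
seg 0: a=-4, c=M0/2=0, d=(M1−M0)/(6·3)=-94/2781, b=Δ0−h0·(2M0+M1)/6=712/309
seg 1: a=2, c=M1/2=-94/309, d=(M2−M1)/(6·3)=58/2781, b=Δ1−h1·(2M1+M2)/6=430/309
seg 2: a=4, c=M2/2=-12/103, d=(M3−M2)/(6·2)=-245/2472, b=Δ2−h2·(2M2+M3)/6=40/309
seg 3: a=3, c=M3/2=-293/412, d=(M4−M3)/(6·1)=293/1236, b=Δ3−h3·(2M3+M4)/6=-943/618
t_q=15/2 → seg 2, τ=3/2; S=4+40/309·τ+-12/103·τ²+-245/2472·τ³=23715/6592

  seg 0: a=-4 b=712/309 c=0 d=-94/2781
  seg 1: a=2 b=430/309 c=-94/309 d=58/2781
  seg 2: a=4 b=40/309 c=-12/103 d=-245/2472
  seg 3: a=3 b=-943/618 c=-293/412 d=293/1236
S(15/2) = 23715/6592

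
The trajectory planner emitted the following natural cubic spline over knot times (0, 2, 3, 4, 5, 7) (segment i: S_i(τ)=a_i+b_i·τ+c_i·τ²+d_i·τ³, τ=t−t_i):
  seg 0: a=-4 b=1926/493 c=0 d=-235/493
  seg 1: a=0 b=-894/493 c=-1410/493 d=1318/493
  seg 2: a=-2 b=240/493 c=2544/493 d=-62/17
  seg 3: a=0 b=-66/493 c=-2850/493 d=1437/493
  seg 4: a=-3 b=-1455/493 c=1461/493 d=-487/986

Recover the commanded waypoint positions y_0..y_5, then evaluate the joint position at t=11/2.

y_0 = S_0(0) = a_0 = -4
y_1 = S_1(0) = a_1 = 0
y_2 = S_2(0) = a_2 = -2
y_3 = S_3(0) = a_3 = 0
y_4 = S_4(0) = a_4 = -3
y_5 = S_4(2) = -1
t_q=11/2 is in segment 4 (τ=1/2); S_4(τ)=-29947/7888

y_0=-4 y_1=0 y_2=-2 y_3=0 y_4=-3 y_5=-1
S(11/2) = -29947/7888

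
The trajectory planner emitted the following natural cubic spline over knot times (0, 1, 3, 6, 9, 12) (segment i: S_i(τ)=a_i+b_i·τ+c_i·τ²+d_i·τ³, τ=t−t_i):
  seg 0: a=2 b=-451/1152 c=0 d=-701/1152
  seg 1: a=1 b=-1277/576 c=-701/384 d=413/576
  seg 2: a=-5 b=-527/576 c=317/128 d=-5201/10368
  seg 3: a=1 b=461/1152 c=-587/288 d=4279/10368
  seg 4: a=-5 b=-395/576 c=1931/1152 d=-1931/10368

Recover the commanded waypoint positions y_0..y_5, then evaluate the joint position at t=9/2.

y_0=2 y_1=1 y_2=-5 y_3=1 y_4=-5 y_5=3
S(9/2) = -2553/1024

y_0 = S_0(0) = a_0 = 2
y_1 = S_1(0) = a_1 = 1
y_2 = S_2(0) = a_2 = -5
y_3 = S_3(0) = a_3 = 1
y_4 = S_4(0) = a_4 = -5
y_5 = S_4(3) = 3
t_q=9/2 is in segment 2 (τ=3/2); S_2(τ)=-2553/1024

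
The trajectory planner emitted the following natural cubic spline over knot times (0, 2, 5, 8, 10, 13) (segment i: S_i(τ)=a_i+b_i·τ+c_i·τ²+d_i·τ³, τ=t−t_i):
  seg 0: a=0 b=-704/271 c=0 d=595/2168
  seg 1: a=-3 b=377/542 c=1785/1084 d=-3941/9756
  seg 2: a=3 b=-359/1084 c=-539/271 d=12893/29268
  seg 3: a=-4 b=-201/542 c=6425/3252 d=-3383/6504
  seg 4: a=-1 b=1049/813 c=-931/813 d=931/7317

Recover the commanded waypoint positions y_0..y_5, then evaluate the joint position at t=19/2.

y_0=0 y_1=-3 y_2=3 y_3=-4 y_4=-1 y_5=-4
S(19/2) = -32371/17344

y_0 = S_0(0) = a_0 = 0
y_1 = S_1(0) = a_1 = -3
y_2 = S_2(0) = a_2 = 3
y_3 = S_3(0) = a_3 = -4
y_4 = S_4(0) = a_4 = -1
y_5 = S_4(3) = -4
t_q=19/2 is in segment 3 (τ=3/2); S_3(τ)=-32371/17344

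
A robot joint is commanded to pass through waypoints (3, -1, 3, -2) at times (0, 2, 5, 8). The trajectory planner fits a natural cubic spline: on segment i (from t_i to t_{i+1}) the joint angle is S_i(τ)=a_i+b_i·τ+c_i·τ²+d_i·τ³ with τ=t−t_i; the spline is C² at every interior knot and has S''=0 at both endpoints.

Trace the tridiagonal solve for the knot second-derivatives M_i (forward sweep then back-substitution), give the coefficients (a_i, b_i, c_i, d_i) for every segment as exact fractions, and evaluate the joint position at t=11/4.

  seg 0: a=3 b=-320/111 c=0 d=49/222
  seg 1: a=-1 b=-26/111 c=49/37 d=-89/333
  seg 2: a=3 b=55/111 c=-40/37 d=40/333
S(11/4) = -1287/2368

Δ: Δ0=-2, Δ1=4/3, Δ2=-5/3
row 1: diag=10, rhs=20; c'=3/10, d'=2
row 2: denom=12−3·3/10=111/10; d'=(-18−3·2)/(111/10)=-80/37
back: M2=-80/37
back: M1=2−3/10·-80/37=98/37
M: M0=0, M1=98/37, M2=-80/37, M3=0
seg 0: a=3, c=M0/2=0, d=(M1−M0)/(6·2)=49/222, b=Δ0−h0·(2M0+M1)/6=-320/111
seg 1: a=-1, c=M1/2=49/37, d=(M2−M1)/(6·3)=-89/333, b=Δ1−h1·(2M1+M2)/6=-26/111
seg 2: a=3, c=M2/2=-40/37, d=(M3−M2)/(6·3)=40/333, b=Δ2−h2·(2M2+M3)/6=55/111
t_q=11/4 → seg 1, τ=3/4; S=-1+-26/111·τ+49/37·τ²+-89/333·τ³=-1287/2368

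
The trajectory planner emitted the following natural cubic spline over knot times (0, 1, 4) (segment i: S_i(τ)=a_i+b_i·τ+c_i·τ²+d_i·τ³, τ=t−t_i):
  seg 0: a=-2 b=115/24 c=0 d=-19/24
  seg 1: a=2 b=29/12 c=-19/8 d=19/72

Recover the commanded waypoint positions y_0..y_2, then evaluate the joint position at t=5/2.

y_0 = S_0(0) = a_0 = -2
y_1 = S_1(0) = a_1 = 2
y_2 = S_1(3) = -5
t_q=5/2 is in segment 1 (τ=3/2); S_1(τ)=75/64

y_0=-2 y_1=2 y_2=-5
S(5/2) = 75/64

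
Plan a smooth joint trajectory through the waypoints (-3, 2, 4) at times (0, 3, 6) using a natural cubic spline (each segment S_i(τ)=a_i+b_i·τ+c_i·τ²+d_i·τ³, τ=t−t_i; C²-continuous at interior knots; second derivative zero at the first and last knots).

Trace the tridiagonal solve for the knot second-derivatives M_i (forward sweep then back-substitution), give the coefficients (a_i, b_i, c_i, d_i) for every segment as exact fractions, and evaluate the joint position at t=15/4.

Δ: Δ0=5/3, Δ1=2/3
row 1: diag=12, rhs=-6; c'=1/4, d'=-1/2
back: M1=-1/2
M: M0=0, M1=-1/2, M2=0
seg 0: a=-3, c=M0/2=0, d=(M1−M0)/(6·3)=-1/36, b=Δ0−h0·(2M0+M1)/6=23/12
seg 1: a=2, c=M1/2=-1/4, d=(M2−M1)/(6·3)=1/36, b=Δ1−h1·(2M1+M2)/6=7/6
t_q=15/4 → seg 1, τ=3/4; S=2+7/6·τ+-1/4·τ²+1/36·τ³=703/256

  seg 0: a=-3 b=23/12 c=0 d=-1/36
  seg 1: a=2 b=7/6 c=-1/4 d=1/36
S(15/4) = 703/256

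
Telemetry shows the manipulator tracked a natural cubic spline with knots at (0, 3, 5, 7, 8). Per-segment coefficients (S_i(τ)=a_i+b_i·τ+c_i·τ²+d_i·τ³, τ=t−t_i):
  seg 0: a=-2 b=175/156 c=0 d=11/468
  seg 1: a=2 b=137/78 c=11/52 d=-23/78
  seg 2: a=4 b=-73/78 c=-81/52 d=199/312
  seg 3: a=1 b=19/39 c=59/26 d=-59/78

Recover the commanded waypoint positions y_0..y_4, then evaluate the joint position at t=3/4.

y_0 = S_0(0) = a_0 = -2
y_1 = S_1(0) = a_1 = 2
y_2 = S_2(0) = a_2 = 4
y_3 = S_3(0) = a_3 = 1
y_4 = S_3(1) = 3
t_q=3/4 is in segment 0 (τ=3/4); S_0(τ)=-3823/3328

y_0=-2 y_1=2 y_2=4 y_3=1 y_4=3
S(3/4) = -3823/3328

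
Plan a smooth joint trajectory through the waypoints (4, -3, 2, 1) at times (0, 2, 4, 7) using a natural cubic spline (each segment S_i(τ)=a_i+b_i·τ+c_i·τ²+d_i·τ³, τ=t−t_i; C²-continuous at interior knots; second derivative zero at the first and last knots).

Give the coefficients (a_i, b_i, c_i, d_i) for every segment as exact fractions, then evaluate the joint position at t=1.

Δ: Δ0=-7/2, Δ1=5/2, Δ2=-1/3
row 1: diag=8, rhs=36; c'=1/4, d'=9/2
row 2: denom=10−2·1/4=19/2; d'=(-17−2·9/2)/(19/2)=-52/19
back: M2=-52/19
back: M1=9/2−1/4·-52/19=197/38
M: M0=0, M1=197/38, M2=-52/19, M3=0
seg 0: a=4, c=M0/2=0, d=(M1−M0)/(6·2)=197/456, b=Δ0−h0·(2M0+M1)/6=-298/57
seg 1: a=-3, c=M1/2=197/76, d=(M2−M1)/(6·2)=-301/456, b=Δ1−h1·(2M1+M2)/6=-5/114
seg 2: a=2, c=M2/2=-26/19, d=(M3−M2)/(6·3)=26/171, b=Δ2−h2·(2M2+M3)/6=137/57
t_q=1 → seg 0, τ=1; S=4+-298/57·τ+0·τ²+197/456·τ³=-121/152

  seg 0: a=4 b=-298/57 c=0 d=197/456
  seg 1: a=-3 b=-5/114 c=197/76 d=-301/456
  seg 2: a=2 b=137/57 c=-26/19 d=26/171
S(1) = -121/152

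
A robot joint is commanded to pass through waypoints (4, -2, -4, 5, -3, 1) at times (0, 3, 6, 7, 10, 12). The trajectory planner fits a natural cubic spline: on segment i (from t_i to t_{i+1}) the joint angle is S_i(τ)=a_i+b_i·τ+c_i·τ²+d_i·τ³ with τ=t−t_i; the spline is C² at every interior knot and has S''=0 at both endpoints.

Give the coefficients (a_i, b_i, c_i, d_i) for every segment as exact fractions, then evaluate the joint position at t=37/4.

Δ: Δ0=-2, Δ1=-2/3, Δ2=9, Δ3=-8/3, Δ4=2
row 1: diag=12, rhs=8; c'=1/4, d'=2/3
row 2: denom=8−3·1/4=29/4; d'=(58−3·2/3)/(29/4)=224/29
row 3: denom=8−1·4/29=228/29; d'=(-70−1·224/29)/(228/29)=-1127/114
row 4: denom=10−3·29/76=673/76; d'=(28−3·-1127/114)/(673/76)=4382/673
back: M4=4382/673
back: M3=-1127/114−29/76·4382/673=-24976/2019
back: M2=224/29−4/29·-24976/2019=19040/2019
back: M1=2/3−1/4·19040/2019=-1138/673
M: M0=0, M1=-1138/673, M2=19040/2019, M3=-24976/2019, M4=4382/673, M5=0
seg 0: a=4, c=M0/2=0, d=(M1−M0)/(6·3)=-569/6057, b=Δ0−h0·(2M0+M1)/6=-777/673
seg 1: a=-2, c=M1/2=-569/673, d=(M2−M1)/(6·3)=11227/18171, b=Δ1−h1·(2M1+M2)/6=-2484/673
seg 2: a=-4, c=M2/2=9520/2019, d=(M3−M2)/(6·1)=-7336/2019, b=Δ2−h2·(2M2+M3)/6=5329/673
seg 3: a=5, c=M3/2=-12488/2019, d=(M4−M3)/(6·3)=19061/18171, b=Δ3−h3·(2M3+M4)/6=13019/2019
seg 4: a=-3, c=M4/2=2191/673, d=(M5−M4)/(6·2)=-2191/4038, b=Δ4−h4·(2M4+M5)/6=-4726/2019
t_q=37/4 → seg 3, τ=9/4; S=5+13019/2019·τ+-12488/2019·τ²+19061/18171·τ³=6215/43072

  seg 0: a=4 b=-777/673 c=0 d=-569/6057
  seg 1: a=-2 b=-2484/673 c=-569/673 d=11227/18171
  seg 2: a=-4 b=5329/673 c=9520/2019 d=-7336/2019
  seg 3: a=5 b=13019/2019 c=-12488/2019 d=19061/18171
  seg 4: a=-3 b=-4726/2019 c=2191/673 d=-2191/4038
S(37/4) = 6215/43072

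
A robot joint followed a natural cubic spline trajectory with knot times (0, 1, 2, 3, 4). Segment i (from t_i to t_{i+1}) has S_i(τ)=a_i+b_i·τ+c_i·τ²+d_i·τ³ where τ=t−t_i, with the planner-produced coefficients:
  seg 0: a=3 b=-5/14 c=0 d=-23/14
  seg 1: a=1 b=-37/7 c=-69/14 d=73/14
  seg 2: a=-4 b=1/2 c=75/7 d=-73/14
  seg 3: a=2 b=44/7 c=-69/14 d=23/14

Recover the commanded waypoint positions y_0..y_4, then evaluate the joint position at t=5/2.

y_0=3 y_1=1 y_2=-4 y_3=2 y_4=5
S(5/2) = -193/112

y_0 = S_0(0) = a_0 = 3
y_1 = S_1(0) = a_1 = 1
y_2 = S_2(0) = a_2 = -4
y_3 = S_3(0) = a_3 = 2
y_4 = S_3(1) = 5
t_q=5/2 is in segment 2 (τ=1/2); S_2(τ)=-193/112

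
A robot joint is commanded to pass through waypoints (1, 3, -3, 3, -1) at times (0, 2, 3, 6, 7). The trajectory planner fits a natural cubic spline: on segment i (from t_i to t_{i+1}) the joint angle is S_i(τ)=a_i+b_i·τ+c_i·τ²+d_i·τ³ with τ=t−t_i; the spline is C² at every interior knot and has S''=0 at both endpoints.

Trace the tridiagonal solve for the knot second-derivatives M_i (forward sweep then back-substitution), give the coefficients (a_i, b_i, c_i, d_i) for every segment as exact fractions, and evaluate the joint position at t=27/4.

  seg 0: a=1 b=628/161 c=0 d=-467/644
  seg 1: a=3 b=-773/161 c=-1401/322 d=145/46
  seg 2: a=-3 b=-1303/322 c=822/161 d=-995/966
  seg 3: a=3 b=-197/161 c=-1341/322 d=447/322
S(27/4) = 6705/20608

Δ: Δ0=1, Δ1=-6, Δ2=2, Δ3=-4
row 1: diag=6, rhs=-42; c'=1/6, d'=-7
row 2: denom=8−1·1/6=47/6; d'=(48−1·-7)/(47/6)=330/47
row 3: denom=8−3·18/47=322/47; d'=(-36−3·330/47)/(322/47)=-1341/161
back: M3=-1341/161
back: M2=330/47−18/47·-1341/161=1644/161
back: M1=-7−1/6·1644/161=-1401/161
M: M0=0, M1=-1401/161, M2=1644/161, M3=-1341/161, M4=0
seg 0: a=1, c=M0/2=0, d=(M1−M0)/(6·2)=-467/644, b=Δ0−h0·(2M0+M1)/6=628/161
seg 1: a=3, c=M1/2=-1401/322, d=(M2−M1)/(6·1)=145/46, b=Δ1−h1·(2M1+M2)/6=-773/161
seg 2: a=-3, c=M2/2=822/161, d=(M3−M2)/(6·3)=-995/966, b=Δ2−h2·(2M2+M3)/6=-1303/322
seg 3: a=3, c=M3/2=-1341/322, d=(M4−M3)/(6·1)=447/322, b=Δ3−h3·(2M3+M4)/6=-197/161
t_q=27/4 → seg 3, τ=3/4; S=3+-197/161·τ+-1341/322·τ²+447/322·τ³=6705/20608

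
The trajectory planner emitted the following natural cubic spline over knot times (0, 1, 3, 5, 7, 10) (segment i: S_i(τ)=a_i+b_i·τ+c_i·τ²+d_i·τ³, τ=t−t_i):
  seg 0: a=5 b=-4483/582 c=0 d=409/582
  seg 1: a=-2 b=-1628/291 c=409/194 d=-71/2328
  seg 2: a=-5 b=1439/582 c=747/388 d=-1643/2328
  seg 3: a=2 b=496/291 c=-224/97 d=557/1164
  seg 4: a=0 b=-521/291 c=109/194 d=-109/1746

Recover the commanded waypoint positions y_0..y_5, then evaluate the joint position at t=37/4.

y_0=5 y_1=-2 y_2=-5 y_3=2 y_4=0 y_5=-2
S(37/4) = -23529/12416

y_0 = S_0(0) = a_0 = 5
y_1 = S_1(0) = a_1 = -2
y_2 = S_2(0) = a_2 = -5
y_3 = S_3(0) = a_3 = 2
y_4 = S_4(0) = a_4 = 0
y_5 = S_4(3) = -2
t_q=37/4 is in segment 4 (τ=9/4); S_4(τ)=-23529/12416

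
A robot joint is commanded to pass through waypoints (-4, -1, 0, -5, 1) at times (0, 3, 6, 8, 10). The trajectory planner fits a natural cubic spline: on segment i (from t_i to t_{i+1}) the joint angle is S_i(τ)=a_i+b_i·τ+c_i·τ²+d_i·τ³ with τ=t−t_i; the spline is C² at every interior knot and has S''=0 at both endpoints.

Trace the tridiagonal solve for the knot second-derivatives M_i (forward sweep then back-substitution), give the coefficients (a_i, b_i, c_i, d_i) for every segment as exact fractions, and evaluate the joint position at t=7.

Δ: Δ0=1, Δ1=1/3, Δ2=-5/2, Δ3=3
row 1: diag=12, rhs=-4; c'=1/4, d'=-1/3
row 2: denom=10−3·1/4=37/4; d'=(-17−3·-1/3)/(37/4)=-64/37
row 3: denom=8−2·8/37=280/37; d'=(33−2·-64/37)/(280/37)=1349/280
back: M3=1349/280
back: M2=-64/37−8/37·1349/280=-97/35
back: M1=-1/3−1/4·-97/35=151/420
M: M0=0, M1=151/420, M2=-97/35, M3=1349/280, M4=0
seg 0: a=-4, c=M0/2=0, d=(M1−M0)/(6·3)=151/7560, b=Δ0−h0·(2M0+M1)/6=689/840
seg 1: a=-1, c=M1/2=151/840, d=(M2−M1)/(6·3)=-263/1512, b=Δ1−h1·(2M1+M2)/6=571/420
seg 2: a=0, c=M2/2=-97/70, d=(M3−M2)/(6·2)=425/672, b=Δ2−h2·(2M2+M3)/6=-271/120
seg 3: a=-5, c=M3/2=1349/560, d=(M4−M3)/(6·2)=-1349/3360, b=Δ3−h3·(2M3+M4)/6=-89/420
t_q=7 → seg 2, τ=1; S=0+-271/120·τ+-97/70·τ²+425/672·τ³=-3373/1120

  seg 0: a=-4 b=689/840 c=0 d=151/7560
  seg 1: a=-1 b=571/420 c=151/840 d=-263/1512
  seg 2: a=0 b=-271/120 c=-97/70 d=425/672
  seg 3: a=-5 b=-89/420 c=1349/560 d=-1349/3360
S(7) = -3373/1120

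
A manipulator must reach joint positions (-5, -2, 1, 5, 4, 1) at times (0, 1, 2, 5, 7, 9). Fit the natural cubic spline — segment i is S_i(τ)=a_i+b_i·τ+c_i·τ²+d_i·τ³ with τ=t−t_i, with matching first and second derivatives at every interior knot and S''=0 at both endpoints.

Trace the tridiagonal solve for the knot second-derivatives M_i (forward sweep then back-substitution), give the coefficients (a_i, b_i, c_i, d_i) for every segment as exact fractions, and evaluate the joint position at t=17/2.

Δ: Δ0=3, Δ1=3, Δ2=4/3, Δ3=-1/2, Δ4=-3/2
row 1: diag=4, rhs=0; c'=1/4, d'=0
row 2: denom=8−1·1/4=31/4; d'=(-10−1·0)/(31/4)=-40/31
row 3: denom=10−3·12/31=274/31; d'=(-11−3·-40/31)/(274/31)=-221/274
row 4: denom=8−2·31/137=1034/137; d'=(-6−2·-221/274)/(1034/137)=-601/1034
back: M4=-601/1034
back: M3=-221/274−31/137·-601/1034=-349/517
back: M2=-40/31−12/31·-349/517=-532/517
back: M1=0−1/4·-532/517=133/517
M: M0=0, M1=133/517, M2=-532/517, M3=-349/517, M4=-601/1034, M5=0
seg 0: a=-5, c=M0/2=0, d=(M1−M0)/(6·1)=133/3102, b=Δ0−h0·(2M0+M1)/6=9173/3102
seg 1: a=-2, c=M1/2=133/1034, d=(M2−M1)/(6·1)=-665/3102, b=Δ1−h1·(2M1+M2)/6=4786/1551
seg 2: a=1, c=M2/2=-266/517, d=(M3−M2)/(6·3)=61/3102, b=Δ2−h2·(2M2+M3)/6=8375/3102
seg 3: a=5, c=M3/2=-349/1034, d=(M4−M3)/(6·2)=97/12408, b=Δ3−h3·(2M3+M4)/6=223/1551
seg 4: a=4, c=M4/2=-601/2068, d=(M5−M4)/(6·2)=601/12408, b=Δ4−h4·(2M4+M5)/6=-3451/3102
t_q=17/2 → seg 4, τ=3/2; S=4+-3451/3102·τ+-601/2068·τ²+601/12408·τ³=60909/33088

  seg 0: a=-5 b=9173/3102 c=0 d=133/3102
  seg 1: a=-2 b=4786/1551 c=133/1034 d=-665/3102
  seg 2: a=1 b=8375/3102 c=-266/517 d=61/3102
  seg 3: a=5 b=223/1551 c=-349/1034 d=97/12408
  seg 4: a=4 b=-3451/3102 c=-601/2068 d=601/12408
S(17/2) = 60909/33088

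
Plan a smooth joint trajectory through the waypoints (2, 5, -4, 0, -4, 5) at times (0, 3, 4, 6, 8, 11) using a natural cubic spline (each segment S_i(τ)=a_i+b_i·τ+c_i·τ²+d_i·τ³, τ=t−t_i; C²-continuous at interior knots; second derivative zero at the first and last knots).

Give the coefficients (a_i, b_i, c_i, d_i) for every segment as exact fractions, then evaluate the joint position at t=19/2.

Δ: Δ0=1, Δ1=-9, Δ2=2, Δ3=-2, Δ4=3
row 1: diag=8, rhs=-60; c'=1/8, d'=-15/2
row 2: denom=6−1·1/8=47/8; d'=(66−1·-15/2)/(47/8)=588/47
row 3: denom=8−2·16/47=344/47; d'=(-24−2·588/47)/(344/47)=-288/43
row 4: denom=10−2·47/172=813/86; d'=(30−2·-288/43)/(813/86)=1244/271
back: M4=1244/271
back: M3=-288/43−47/172·1244/271=-2155/271
back: M2=588/47−16/47·-2155/271=4124/271
back: M1=-15/2−1/8·4124/271=-2548/271
M: M0=0, M1=-2548/271, M2=4124/271, M3=-2155/271, M4=1244/271, M5=0
seg 0: a=2, c=M0/2=0, d=(M1−M0)/(6·3)=-1274/2439, b=Δ0−h0·(2M0+M1)/6=1545/271
seg 1: a=5, c=M1/2=-1274/271, d=(M2−M1)/(6·1)=1112/271, b=Δ1−h1·(2M1+M2)/6=-2277/271
seg 2: a=-4, c=M2/2=2062/271, d=(M3−M2)/(6·2)=-2093/1084, b=Δ2−h2·(2M2+M3)/6=-1489/271
seg 3: a=0, c=M3/2=-2155/542, d=(M4−M3)/(6·2)=1133/1084, b=Δ3−h3·(2M3+M4)/6=480/271
seg 4: a=-4, c=M4/2=622/271, d=(M5−M4)/(6·3)=-622/2439, b=Δ4−h4·(2M4+M5)/6=-431/271
t_q=19/2 → seg 4, τ=3/2; S=-4+-431/271·τ+622/271·τ²+-622/2439·τ³=-2257/1084

  seg 0: a=2 b=1545/271 c=0 d=-1274/2439
  seg 1: a=5 b=-2277/271 c=-1274/271 d=1112/271
  seg 2: a=-4 b=-1489/271 c=2062/271 d=-2093/1084
  seg 3: a=0 b=480/271 c=-2155/542 d=1133/1084
  seg 4: a=-4 b=-431/271 c=622/271 d=-622/2439
S(19/2) = -2257/1084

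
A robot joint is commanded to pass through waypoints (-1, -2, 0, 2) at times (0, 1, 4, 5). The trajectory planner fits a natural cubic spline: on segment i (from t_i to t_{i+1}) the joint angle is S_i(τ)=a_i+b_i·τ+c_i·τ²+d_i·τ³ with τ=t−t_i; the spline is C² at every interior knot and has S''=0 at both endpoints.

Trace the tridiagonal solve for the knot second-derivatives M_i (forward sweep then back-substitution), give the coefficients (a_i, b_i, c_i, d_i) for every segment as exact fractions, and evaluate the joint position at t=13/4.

Δ: Δ0=-1, Δ1=2/3, Δ2=2
row 1: diag=8, rhs=10; c'=3/8, d'=5/4
row 2: denom=8−3·3/8=55/8; d'=(8−3·5/4)/(55/8)=34/55
back: M2=34/55
back: M1=5/4−3/8·34/55=56/55
M: M0=0, M1=56/55, M2=34/55, M3=0
seg 0: a=-1, c=M0/2=0, d=(M1−M0)/(6·1)=28/165, b=Δ0−h0·(2M0+M1)/6=-193/165
seg 1: a=-2, c=M1/2=28/55, d=(M2−M1)/(6·3)=-1/45, b=Δ1−h1·(2M1+M2)/6=-109/165
seg 2: a=0, c=M2/2=17/55, d=(M3−M2)/(6·1)=-17/165, b=Δ2−h2·(2M2+M3)/6=296/165
t_q=13/4 → seg 1, τ=9/4; S=-2+-109/165·τ+28/55·τ²+-1/45·τ³=-4091/3520

  seg 0: a=-1 b=-193/165 c=0 d=28/165
  seg 1: a=-2 b=-109/165 c=28/55 d=-1/45
  seg 2: a=0 b=296/165 c=17/55 d=-17/165
S(13/4) = -4091/3520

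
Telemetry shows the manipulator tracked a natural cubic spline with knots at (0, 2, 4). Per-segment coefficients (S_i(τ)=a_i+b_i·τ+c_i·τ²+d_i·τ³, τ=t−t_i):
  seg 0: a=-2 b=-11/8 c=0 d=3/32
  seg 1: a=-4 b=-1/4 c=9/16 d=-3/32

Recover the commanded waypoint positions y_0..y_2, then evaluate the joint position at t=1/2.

y_0=-2 y_1=-4 y_2=-3
S(1/2) = -685/256

y_0 = S_0(0) = a_0 = -2
y_1 = S_1(0) = a_1 = -4
y_2 = S_1(2) = -3
t_q=1/2 is in segment 0 (τ=1/2); S_0(τ)=-685/256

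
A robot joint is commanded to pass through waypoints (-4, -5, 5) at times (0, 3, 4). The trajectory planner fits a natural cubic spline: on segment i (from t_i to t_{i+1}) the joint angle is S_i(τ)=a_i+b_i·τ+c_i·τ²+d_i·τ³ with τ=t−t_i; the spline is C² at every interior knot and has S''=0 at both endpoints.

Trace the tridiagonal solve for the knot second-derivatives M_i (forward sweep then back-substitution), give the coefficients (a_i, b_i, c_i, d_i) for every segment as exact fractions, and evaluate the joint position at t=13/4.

Δ: Δ0=-1/3, Δ1=10
row 1: diag=8, rhs=62; c'=1/8, d'=31/4
back: M1=31/4
M: M0=0, M1=31/4, M2=0
seg 0: a=-4, c=M0/2=0, d=(M1−M0)/(6·3)=31/72, b=Δ0−h0·(2M0+M1)/6=-101/24
seg 1: a=-5, c=M1/2=31/8, d=(M2−M1)/(6·1)=-31/24, b=Δ1−h1·(2M1+M2)/6=89/12
t_q=13/4 → seg 1, τ=1/4; S=-5+89/12·τ+31/8·τ²+-31/24·τ³=-1497/512

  seg 0: a=-4 b=-101/24 c=0 d=31/72
  seg 1: a=-5 b=89/12 c=31/8 d=-31/24
S(13/4) = -1497/512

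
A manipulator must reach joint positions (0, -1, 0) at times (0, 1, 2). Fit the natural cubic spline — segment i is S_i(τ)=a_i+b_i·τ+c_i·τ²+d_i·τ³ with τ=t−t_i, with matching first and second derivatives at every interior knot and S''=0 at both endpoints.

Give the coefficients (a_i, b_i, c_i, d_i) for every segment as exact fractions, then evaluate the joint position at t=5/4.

  seg 0: a=0 b=-3/2 c=0 d=1/2
  seg 1: a=-1 b=0 c=3/2 d=-1/2
S(5/4) = -117/128

Δ: Δ0=-1, Δ1=1
row 1: diag=4, rhs=12; c'=1/4, d'=3
back: M1=3
M: M0=0, M1=3, M2=0
seg 0: a=0, c=M0/2=0, d=(M1−M0)/(6·1)=1/2, b=Δ0−h0·(2M0+M1)/6=-3/2
seg 1: a=-1, c=M1/2=3/2, d=(M2−M1)/(6·1)=-1/2, b=Δ1−h1·(2M1+M2)/6=0
t_q=5/4 → seg 1, τ=1/4; S=-1+0·τ+3/2·τ²+-1/2·τ³=-117/128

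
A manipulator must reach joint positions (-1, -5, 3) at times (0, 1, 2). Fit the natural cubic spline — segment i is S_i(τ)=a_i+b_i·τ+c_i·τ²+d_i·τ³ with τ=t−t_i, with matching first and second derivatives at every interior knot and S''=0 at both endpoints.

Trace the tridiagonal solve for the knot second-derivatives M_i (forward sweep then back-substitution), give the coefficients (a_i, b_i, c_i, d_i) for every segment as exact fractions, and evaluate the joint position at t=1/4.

Δ: Δ0=-4, Δ1=8
row 1: diag=4, rhs=72; c'=1/4, d'=18
back: M1=18
M: M0=0, M1=18, M2=0
seg 0: a=-1, c=M0/2=0, d=(M1−M0)/(6·1)=3, b=Δ0−h0·(2M0+M1)/6=-7
seg 1: a=-5, c=M1/2=9, d=(M2−M1)/(6·1)=-3, b=Δ1−h1·(2M1+M2)/6=2
t_q=1/4 → seg 0, τ=1/4; S=-1+-7·τ+0·τ²+3·τ³=-173/64

  seg 0: a=-1 b=-7 c=0 d=3
  seg 1: a=-5 b=2 c=9 d=-3
S(1/4) = -173/64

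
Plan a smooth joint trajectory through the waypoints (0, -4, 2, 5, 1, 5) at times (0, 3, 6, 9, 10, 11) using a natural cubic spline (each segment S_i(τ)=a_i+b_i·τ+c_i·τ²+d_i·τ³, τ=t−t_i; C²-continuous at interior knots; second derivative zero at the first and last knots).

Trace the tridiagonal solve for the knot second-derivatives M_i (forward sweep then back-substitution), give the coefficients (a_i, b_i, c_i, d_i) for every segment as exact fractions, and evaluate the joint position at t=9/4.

Δ: Δ0=-4/3, Δ1=2, Δ2=1, Δ3=-4, Δ4=4
row 1: diag=12, rhs=20; c'=1/4, d'=5/3
row 2: denom=12−3·1/4=45/4; d'=(-6−3·5/3)/(45/4)=-44/45
row 3: denom=8−3·4/15=36/5; d'=(-30−3·-44/45)/(36/5)=-203/54
row 4: denom=4−1·5/36=139/36; d'=(48−1·-203/54)/(139/36)=5590/417
back: M4=5590/417
back: M3=-203/54−5/36·5590/417=-2344/417
back: M2=-44/45−4/15·-2344/417=652/1251
back: M1=5/3−1/4·652/1251=1922/1251
M: M0=0, M1=1922/1251, M2=652/1251, M3=-2344/417, M4=5590/417, M5=0
seg 0: a=0, c=M0/2=0, d=(M1−M0)/(6·3)=961/11259, b=Δ0−h0·(2M0+M1)/6=-2629/1251
seg 1: a=-4, c=M1/2=961/1251, d=(M2−M1)/(6·3)=-635/11259, b=Δ1−h1·(2M1+M2)/6=254/1251
seg 2: a=2, c=M2/2=326/1251, d=(M3−M2)/(6·3)=-3842/11259, b=Δ2−h2·(2M2+M3)/6=4115/1251
seg 3: a=5, c=M3/2=-1172/417, d=(M4−M3)/(6·1)=3967/1251, b=Δ3−h3·(2M3+M4)/6=-5455/1251
seg 4: a=1, c=M4/2=2795/417, d=(M5−M4)/(6·1)=-2795/1251, b=Δ4−h4·(2M4+M5)/6=-586/1251
t_q=9/4 → seg 0, τ=9/4; S=0+-2629/1251·τ+0·τ²+961/11259·τ³=-33415/8896

  seg 0: a=0 b=-2629/1251 c=0 d=961/11259
  seg 1: a=-4 b=254/1251 c=961/1251 d=-635/11259
  seg 2: a=2 b=4115/1251 c=326/1251 d=-3842/11259
  seg 3: a=5 b=-5455/1251 c=-1172/417 d=3967/1251
  seg 4: a=1 b=-586/1251 c=2795/417 d=-2795/1251
S(9/4) = -33415/8896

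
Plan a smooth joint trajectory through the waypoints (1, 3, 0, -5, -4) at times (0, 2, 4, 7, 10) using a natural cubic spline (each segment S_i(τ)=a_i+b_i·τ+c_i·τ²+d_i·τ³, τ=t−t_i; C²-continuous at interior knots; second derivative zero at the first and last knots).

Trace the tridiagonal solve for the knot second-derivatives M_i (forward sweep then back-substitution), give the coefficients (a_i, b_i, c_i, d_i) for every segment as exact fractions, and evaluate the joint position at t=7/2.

  seg 0: a=1 b=1363/840 c=0 d=-523/3360
  seg 1: a=3 b=-103/420 c=-523/560 d=103/672
  seg 2: a=0 b=-257/120 c=-1/70 d=29/504
  seg 3: a=-5 b=-283/420 c=141/280 d=-47/840
S(7/2) = 9391/8960

Δ: Δ0=1, Δ1=-3/2, Δ2=-5/3, Δ3=1/3
row 1: diag=8, rhs=-15; c'=1/4, d'=-15/8
row 2: denom=10−2·1/4=19/2; d'=(-1−2·-15/8)/(19/2)=11/38
row 3: denom=12−3·6/19=210/19; d'=(12−3·11/38)/(210/19)=141/140
back: M3=141/140
back: M2=11/38−6/19·141/140=-1/35
back: M1=-15/8−1/4·-1/35=-523/280
M: M0=0, M1=-523/280, M2=-1/35, M3=141/140, M4=0
seg 0: a=1, c=M0/2=0, d=(M1−M0)/(6·2)=-523/3360, b=Δ0−h0·(2M0+M1)/6=1363/840
seg 1: a=3, c=M1/2=-523/560, d=(M2−M1)/(6·2)=103/672, b=Δ1−h1·(2M1+M2)/6=-103/420
seg 2: a=0, c=M2/2=-1/70, d=(M3−M2)/(6·3)=29/504, b=Δ2−h2·(2M2+M3)/6=-257/120
seg 3: a=-5, c=M3/2=141/280, d=(M4−M3)/(6·3)=-47/840, b=Δ3−h3·(2M3+M4)/6=-283/420
t_q=7/2 → seg 1, τ=3/2; S=3+-103/420·τ+-523/560·τ²+103/672·τ³=9391/8960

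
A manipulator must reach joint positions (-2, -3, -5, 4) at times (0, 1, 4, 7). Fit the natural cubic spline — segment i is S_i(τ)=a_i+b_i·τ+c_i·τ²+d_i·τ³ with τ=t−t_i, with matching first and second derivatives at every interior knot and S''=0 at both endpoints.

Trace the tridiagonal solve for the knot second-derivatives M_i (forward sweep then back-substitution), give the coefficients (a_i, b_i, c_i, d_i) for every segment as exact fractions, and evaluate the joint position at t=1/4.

  seg 0: a=-2 b=-80/87 c=0 d=-7/87
  seg 1: a=-3 b=-101/87 c=-7/29 d=106/783
  seg 2: a=-5 b=91/87 c=85/87 d=-85/783
S(1/4) = -4141/1856

Δ: Δ0=-1, Δ1=-2/3, Δ2=3
row 1: diag=8, rhs=2; c'=3/8, d'=1/4
row 2: denom=12−3·3/8=87/8; d'=(22−3·1/4)/(87/8)=170/87
back: M2=170/87
back: M1=1/4−3/8·170/87=-14/29
M: M0=0, M1=-14/29, M2=170/87, M3=0
seg 0: a=-2, c=M0/2=0, d=(M1−M0)/(6·1)=-7/87, b=Δ0−h0·(2M0+M1)/6=-80/87
seg 1: a=-3, c=M1/2=-7/29, d=(M2−M1)/(6·3)=106/783, b=Δ1−h1·(2M1+M2)/6=-101/87
seg 2: a=-5, c=M2/2=85/87, d=(M3−M2)/(6·3)=-85/783, b=Δ2−h2·(2M2+M3)/6=91/87
t_q=1/4 → seg 0, τ=1/4; S=-2+-80/87·τ+0·τ²+-7/87·τ³=-4141/1856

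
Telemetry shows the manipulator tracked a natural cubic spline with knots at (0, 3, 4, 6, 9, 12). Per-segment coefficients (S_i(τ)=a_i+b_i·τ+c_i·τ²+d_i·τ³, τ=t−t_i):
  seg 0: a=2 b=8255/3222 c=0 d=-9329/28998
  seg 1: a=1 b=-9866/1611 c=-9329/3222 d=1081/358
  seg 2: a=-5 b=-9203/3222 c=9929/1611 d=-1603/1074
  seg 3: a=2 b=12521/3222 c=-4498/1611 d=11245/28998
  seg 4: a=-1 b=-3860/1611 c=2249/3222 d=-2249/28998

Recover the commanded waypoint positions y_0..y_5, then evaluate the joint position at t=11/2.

y_0 = S_0(0) = a_0 = 2
y_1 = S_1(0) = a_1 = 1
y_2 = S_2(0) = a_2 = -5
y_3 = S_3(0) = a_3 = 2
y_4 = S_4(0) = a_4 = -1
y_5 = S_4(3) = -4
t_q=11/2 is in segment 2 (τ=3/2); S_2(τ)=-3905/8592

y_0=2 y_1=1 y_2=-5 y_3=2 y_4=-1 y_5=-4
S(11/2) = -3905/8592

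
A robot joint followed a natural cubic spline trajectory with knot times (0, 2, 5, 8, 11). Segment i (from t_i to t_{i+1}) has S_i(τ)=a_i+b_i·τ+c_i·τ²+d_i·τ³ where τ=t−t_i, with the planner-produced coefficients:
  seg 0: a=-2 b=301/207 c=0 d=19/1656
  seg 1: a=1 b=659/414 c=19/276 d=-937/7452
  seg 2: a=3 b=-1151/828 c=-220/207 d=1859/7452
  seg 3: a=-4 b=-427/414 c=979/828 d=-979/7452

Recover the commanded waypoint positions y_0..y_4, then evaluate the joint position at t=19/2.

y_0=-2 y_1=1 y_2=3 y_3=-4 y_4=0
S(19/2) = -2451/736

y_0 = S_0(0) = a_0 = -2
y_1 = S_1(0) = a_1 = 1
y_2 = S_2(0) = a_2 = 3
y_3 = S_3(0) = a_3 = -4
y_4 = S_3(3) = 0
t_q=19/2 is in segment 3 (τ=3/2); S_3(τ)=-2451/736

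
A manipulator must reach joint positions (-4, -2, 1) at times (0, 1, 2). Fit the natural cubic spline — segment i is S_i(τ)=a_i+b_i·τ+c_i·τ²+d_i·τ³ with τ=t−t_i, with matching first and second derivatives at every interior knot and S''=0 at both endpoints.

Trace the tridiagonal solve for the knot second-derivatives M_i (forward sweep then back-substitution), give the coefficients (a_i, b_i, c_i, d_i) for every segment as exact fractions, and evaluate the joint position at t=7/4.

  seg 0: a=-4 b=7/4 c=0 d=1/4
  seg 1: a=-2 b=5/2 c=3/4 d=-1/4
S(7/4) = 49/256

Δ: Δ0=2, Δ1=3
row 1: diag=4, rhs=6; c'=1/4, d'=3/2
back: M1=3/2
M: M0=0, M1=3/2, M2=0
seg 0: a=-4, c=M0/2=0, d=(M1−M0)/(6·1)=1/4, b=Δ0−h0·(2M0+M1)/6=7/4
seg 1: a=-2, c=M1/2=3/4, d=(M2−M1)/(6·1)=-1/4, b=Δ1−h1·(2M1+M2)/6=5/2
t_q=7/4 → seg 1, τ=3/4; S=-2+5/2·τ+3/4·τ²+-1/4·τ³=49/256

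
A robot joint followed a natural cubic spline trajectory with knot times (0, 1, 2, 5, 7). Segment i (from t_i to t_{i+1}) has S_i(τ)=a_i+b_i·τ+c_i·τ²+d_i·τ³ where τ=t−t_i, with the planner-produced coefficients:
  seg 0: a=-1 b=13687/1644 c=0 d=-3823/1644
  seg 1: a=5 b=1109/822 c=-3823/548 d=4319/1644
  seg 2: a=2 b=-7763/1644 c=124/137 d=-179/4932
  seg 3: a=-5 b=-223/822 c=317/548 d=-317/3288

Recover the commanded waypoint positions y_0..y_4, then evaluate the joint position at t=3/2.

y_0 = S_0(0) = a_0 = -1
y_1 = S_1(0) = a_1 = 5
y_2 = S_2(0) = a_2 = 2
y_3 = S_3(0) = a_3 = -5
y_4 = S_3(2) = -4
t_q=3/2 is in segment 1 (τ=1/2); S_1(τ)=18671/4384

y_0=-1 y_1=5 y_2=2 y_3=-5 y_4=-4
S(3/2) = 18671/4384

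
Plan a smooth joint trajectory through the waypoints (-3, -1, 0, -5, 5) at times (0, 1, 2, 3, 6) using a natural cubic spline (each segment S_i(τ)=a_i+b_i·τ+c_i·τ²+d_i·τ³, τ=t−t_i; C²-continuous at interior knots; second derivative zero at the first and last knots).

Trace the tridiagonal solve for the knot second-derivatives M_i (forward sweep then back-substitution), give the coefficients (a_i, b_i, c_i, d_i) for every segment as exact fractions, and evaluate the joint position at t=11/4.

Δ: Δ0=2, Δ1=1, Δ2=-5, Δ3=10/3
row 1: diag=4, rhs=-6; c'=1/4, d'=-3/2
row 2: denom=4−1·1/4=15/4; d'=(-36−1·-3/2)/(15/4)=-46/5
row 3: denom=8−1·4/15=116/15; d'=(50−1·-46/5)/(116/15)=222/29
back: M3=222/29
back: M2=-46/5−4/15·222/29=-326/29
back: M1=-3/2−1/4·-326/29=38/29
M: M0=0, M1=38/29, M2=-326/29, M3=222/29, M4=0
seg 0: a=-3, c=M0/2=0, d=(M1−M0)/(6·1)=19/87, b=Δ0−h0·(2M0+M1)/6=155/87
seg 1: a=-1, c=M1/2=19/29, d=(M2−M1)/(6·1)=-182/87, b=Δ1−h1·(2M1+M2)/6=212/87
seg 2: a=0, c=M2/2=-163/29, d=(M3−M2)/(6·1)=274/87, b=Δ2−h2·(2M2+M3)/6=-220/87
seg 3: a=-5, c=M3/2=111/29, d=(M4−M3)/(6·3)=-37/87, b=Δ3−h3·(2M3+M4)/6=-376/87
t_q=11/4 → seg 2, τ=3/4; S=0+-220/87·τ+-163/29·τ²+274/87·τ³=-3461/928

  seg 0: a=-3 b=155/87 c=0 d=19/87
  seg 1: a=-1 b=212/87 c=19/29 d=-182/87
  seg 2: a=0 b=-220/87 c=-163/29 d=274/87
  seg 3: a=-5 b=-376/87 c=111/29 d=-37/87
S(11/4) = -3461/928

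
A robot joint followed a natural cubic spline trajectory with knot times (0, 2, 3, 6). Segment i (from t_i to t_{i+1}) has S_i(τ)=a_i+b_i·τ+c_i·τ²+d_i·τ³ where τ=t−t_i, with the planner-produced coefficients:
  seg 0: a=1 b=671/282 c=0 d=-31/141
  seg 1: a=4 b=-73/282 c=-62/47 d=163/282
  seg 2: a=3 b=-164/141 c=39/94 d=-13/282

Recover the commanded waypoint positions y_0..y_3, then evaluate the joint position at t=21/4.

y_0 = S_0(0) = a_0 = 1
y_1 = S_1(0) = a_1 = 4
y_2 = S_2(0) = a_2 = 3
y_3 = S_2(3) = 2
t_q=21/4 is in segment 2 (τ=9/4); S_2(τ)=11781/6016

y_0=1 y_1=4 y_2=3 y_3=2
S(21/4) = 11781/6016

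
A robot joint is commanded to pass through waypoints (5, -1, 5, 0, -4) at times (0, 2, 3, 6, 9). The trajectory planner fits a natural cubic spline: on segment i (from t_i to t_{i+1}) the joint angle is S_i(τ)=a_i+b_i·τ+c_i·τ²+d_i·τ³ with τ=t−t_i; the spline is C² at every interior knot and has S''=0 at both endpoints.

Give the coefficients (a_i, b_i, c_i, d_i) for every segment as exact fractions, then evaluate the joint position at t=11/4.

  seg 0: a=5 b=-547/85 c=0 d=73/85
  seg 1: a=-1 b=329/85 c=438/85 d=-257/85
  seg 2: a=5 b=434/85 c=-333/85 d=254/459
  seg 3: a=0 b=-294/85 c=271/255 d=-271/2295
S(11/4) = 19181/5440

Δ: Δ0=-3, Δ1=6, Δ2=-5/3, Δ3=-4/3
row 1: diag=6, rhs=54; c'=1/6, d'=9
row 2: denom=8−1·1/6=47/6; d'=(-46−1·9)/(47/6)=-330/47
row 3: denom=12−3·18/47=510/47; d'=(2−3·-330/47)/(510/47)=542/255
back: M3=542/255
back: M2=-330/47−18/47·542/255=-666/85
back: M1=9−1/6·-666/85=876/85
M: M0=0, M1=876/85, M2=-666/85, M3=542/255, M4=0
seg 0: a=5, c=M0/2=0, d=(M1−M0)/(6·2)=73/85, b=Δ0−h0·(2M0+M1)/6=-547/85
seg 1: a=-1, c=M1/2=438/85, d=(M2−M1)/(6·1)=-257/85, b=Δ1−h1·(2M1+M2)/6=329/85
seg 2: a=5, c=M2/2=-333/85, d=(M3−M2)/(6·3)=254/459, b=Δ2−h2·(2M2+M3)/6=434/85
seg 3: a=0, c=M3/2=271/255, d=(M4−M3)/(6·3)=-271/2295, b=Δ3−h3·(2M3+M4)/6=-294/85
t_q=11/4 → seg 1, τ=3/4; S=-1+329/85·τ+438/85·τ²+-257/85·τ³=19181/5440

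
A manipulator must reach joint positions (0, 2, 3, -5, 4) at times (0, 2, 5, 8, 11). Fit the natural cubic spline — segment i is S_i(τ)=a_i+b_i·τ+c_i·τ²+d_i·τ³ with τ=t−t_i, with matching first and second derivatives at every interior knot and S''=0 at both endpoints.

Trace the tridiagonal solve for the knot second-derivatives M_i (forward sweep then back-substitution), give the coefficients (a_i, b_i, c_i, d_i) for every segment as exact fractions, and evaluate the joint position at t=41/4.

  seg 0: a=0 b=8/9 c=0 d=1/36
  seg 1: a=2 b=11/9 c=1/6 d=-25/162
  seg 2: a=3 b=-35/18 c=-11/9 d=53/162
  seg 3: a=-5 b=-4/9 c=31/18 d=-31/162
S(41/4) = 69/128

Δ: Δ0=1, Δ1=1/3, Δ2=-8/3, Δ3=3
row 1: diag=10, rhs=-4; c'=3/10, d'=-2/5
row 2: denom=12−3·3/10=111/10; d'=(-18−3·-2/5)/(111/10)=-56/37
row 3: denom=12−3·10/37=414/37; d'=(34−3·-56/37)/(414/37)=31/9
back: M3=31/9
back: M2=-56/37−10/37·31/9=-22/9
back: M1=-2/5−3/10·-22/9=1/3
M: M0=0, M1=1/3, M2=-22/9, M3=31/9, M4=0
seg 0: a=0, c=M0/2=0, d=(M1−M0)/(6·2)=1/36, b=Δ0−h0·(2M0+M1)/6=8/9
seg 1: a=2, c=M1/2=1/6, d=(M2−M1)/(6·3)=-25/162, b=Δ1−h1·(2M1+M2)/6=11/9
seg 2: a=3, c=M2/2=-11/9, d=(M3−M2)/(6·3)=53/162, b=Δ2−h2·(2M2+M3)/6=-35/18
seg 3: a=-5, c=M3/2=31/18, d=(M4−M3)/(6·3)=-31/162, b=Δ3−h3·(2M3+M4)/6=-4/9
t_q=41/4 → seg 3, τ=9/4; S=-5+-4/9·τ+31/18·τ²+-31/162·τ³=69/128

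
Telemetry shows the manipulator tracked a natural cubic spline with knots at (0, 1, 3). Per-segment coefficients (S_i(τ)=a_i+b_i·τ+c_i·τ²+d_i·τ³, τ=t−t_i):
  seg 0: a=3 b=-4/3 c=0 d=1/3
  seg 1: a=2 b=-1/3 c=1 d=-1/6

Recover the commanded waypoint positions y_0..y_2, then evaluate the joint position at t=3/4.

y_0 = S_0(0) = a_0 = 3
y_1 = S_1(0) = a_1 = 2
y_2 = S_1(2) = 4
t_q=3/4 is in segment 0 (τ=3/4); S_0(τ)=137/64

y_0=3 y_1=2 y_2=4
S(3/4) = 137/64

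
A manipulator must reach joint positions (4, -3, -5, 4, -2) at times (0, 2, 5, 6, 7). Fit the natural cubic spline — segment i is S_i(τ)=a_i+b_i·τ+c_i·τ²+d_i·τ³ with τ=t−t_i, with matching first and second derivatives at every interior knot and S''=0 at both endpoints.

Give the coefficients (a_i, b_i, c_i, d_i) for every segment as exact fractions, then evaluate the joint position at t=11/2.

Δ: Δ0=-7/2, Δ1=-2/3, Δ2=9, Δ3=-6
row 1: diag=10, rhs=17; c'=3/10, d'=17/10
row 2: denom=8−3·3/10=71/10; d'=(58−3·17/10)/(71/10)=529/71
row 3: denom=4−1·10/71=274/71; d'=(-90−1·529/71)/(274/71)=-6919/274
back: M3=-6919/274
back: M2=529/71−10/71·-6919/274=1508/137
back: M1=17/10−3/10·1508/137=-439/274
M: M0=0, M1=-439/274, M2=1508/137, M3=-6919/274, M4=0
seg 0: a=4, c=M0/2=0, d=(M1−M0)/(6·2)=-439/3288, b=Δ0−h0·(2M0+M1)/6=-1219/411
seg 1: a=-3, c=M1/2=-439/548, d=(M2−M1)/(6·3)=3455/4932, b=Δ1−h1·(2M1+M2)/6=-3755/822
seg 2: a=-5, c=M2/2=754/137, d=(M3−M2)/(6·1)=-9935/1644, b=Δ2−h2·(2M2+M3)/6=15683/1644
seg 3: a=4, c=M3/2=-6919/548, d=(M4−M3)/(6·1)=6919/1644, b=Δ3−h3·(2M3+M4)/6=1987/822
t_q=11/2 → seg 2, τ=1/2; S=-5+15683/1644·τ+754/137·τ²+-9935/1644·τ³=1711/4384

  seg 0: a=4 b=-1219/411 c=0 d=-439/3288
  seg 1: a=-3 b=-3755/822 c=-439/548 d=3455/4932
  seg 2: a=-5 b=15683/1644 c=754/137 d=-9935/1644
  seg 3: a=4 b=1987/822 c=-6919/548 d=6919/1644
S(11/2) = 1711/4384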